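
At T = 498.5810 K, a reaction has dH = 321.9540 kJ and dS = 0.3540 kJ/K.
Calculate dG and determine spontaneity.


T*dS = 498.5810 * 0.3540 = 176.4977 kJ
dG = 321.9540 - 176.4977 = 145.4563 kJ (non-spontaneous)

dG = 145.4563 kJ, non-spontaneous


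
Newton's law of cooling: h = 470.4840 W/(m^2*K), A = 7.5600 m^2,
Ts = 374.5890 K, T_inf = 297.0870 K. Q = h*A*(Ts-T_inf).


dT = 77.5020 K
Q = 470.4840 * 7.5600 * 77.5020 = 275663.6893 W

275663.6893 W


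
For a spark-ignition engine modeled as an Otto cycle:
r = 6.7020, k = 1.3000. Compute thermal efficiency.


r^(k-1) = 1.7695
eta = 1 - 1/1.7695 = 0.4349 = 43.4883%

43.4883%


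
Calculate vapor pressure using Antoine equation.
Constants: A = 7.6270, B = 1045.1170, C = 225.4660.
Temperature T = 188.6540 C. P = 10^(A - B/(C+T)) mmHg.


C+T = 414.1200
B/(C+T) = 2.5237
log10(P) = 7.6270 - 2.5237 = 5.1033
P = 10^5.1033 = 126851.1214 mmHg

126851.1214 mmHg


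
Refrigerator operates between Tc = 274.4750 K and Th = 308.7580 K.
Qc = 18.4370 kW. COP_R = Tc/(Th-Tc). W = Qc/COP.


COP = 274.4750 / 34.2830 = 8.0062
W = 18.4370 / 8.0062 = 2.3029 kW

COP = 8.0062, W = 2.3029 kW


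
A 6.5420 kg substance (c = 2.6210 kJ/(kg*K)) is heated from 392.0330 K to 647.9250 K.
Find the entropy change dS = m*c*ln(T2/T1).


T2/T1 = 1.6527
ln(T2/T1) = 0.5024
dS = 6.5420 * 2.6210 * 0.5024 = 8.6149 kJ/K

8.6149 kJ/K


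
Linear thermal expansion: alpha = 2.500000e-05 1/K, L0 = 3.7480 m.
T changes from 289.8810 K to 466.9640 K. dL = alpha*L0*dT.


dT = 177.0830 K
dL = 2.500000e-05 * 3.7480 * 177.0830 = 0.016593 m
L_final = 3.764593 m

dL = 0.016593 m


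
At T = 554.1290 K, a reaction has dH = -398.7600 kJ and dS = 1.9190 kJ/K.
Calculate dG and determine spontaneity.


T*dS = 554.1290 * 1.9190 = 1063.3736 kJ
dG = -398.7600 - 1063.3736 = -1462.1336 kJ (spontaneous)

dG = -1462.1336 kJ, spontaneous


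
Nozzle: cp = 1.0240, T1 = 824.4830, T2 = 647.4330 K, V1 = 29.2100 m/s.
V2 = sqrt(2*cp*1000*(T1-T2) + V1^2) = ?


dT = 177.0500 K
2*cp*1000*dT = 362598.4000
V1^2 = 853.2241
V2 = sqrt(363451.6241) = 602.8695 m/s

602.8695 m/s


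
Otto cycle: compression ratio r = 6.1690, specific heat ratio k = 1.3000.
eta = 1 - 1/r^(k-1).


r^(k-1) = 1.7261
eta = 1 - 1/1.7261 = 0.4207 = 42.0657%

42.0657%


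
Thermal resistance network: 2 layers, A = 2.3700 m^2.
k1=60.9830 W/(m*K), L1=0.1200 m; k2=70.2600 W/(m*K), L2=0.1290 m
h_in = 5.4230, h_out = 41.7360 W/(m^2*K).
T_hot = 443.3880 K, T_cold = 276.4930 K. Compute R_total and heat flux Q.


R_conv_in = 1/(5.4230*2.3700) = 0.0778
R_1 = 0.1200/(60.9830*2.3700) = 0.0008
R_2 = 0.1290/(70.2600*2.3700) = 0.0008
R_conv_out = 1/(41.7360*2.3700) = 0.0101
R_total = 0.0895 K/W
Q = 166.8950 / 0.0895 = 1864.3205 W

R_total = 0.0895 K/W, Q = 1864.3205 W


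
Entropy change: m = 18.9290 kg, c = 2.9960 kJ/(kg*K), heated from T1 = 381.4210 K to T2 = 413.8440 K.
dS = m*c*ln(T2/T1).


T2/T1 = 1.0850
ln(T2/T1) = 0.0816
dS = 18.9290 * 2.9960 * 0.0816 = 4.6268 kJ/K

4.6268 kJ/K


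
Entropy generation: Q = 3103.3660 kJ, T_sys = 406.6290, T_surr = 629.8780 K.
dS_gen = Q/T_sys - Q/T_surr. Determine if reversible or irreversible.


dS_sys = 3103.3660/406.6290 = 7.6319 kJ/K
dS_surr = -3103.3660/629.8780 = -4.9269 kJ/K
dS_gen = 7.6319 - 4.9269 = 2.7050 kJ/K (irreversible)

dS_gen = 2.7050 kJ/K, irreversible


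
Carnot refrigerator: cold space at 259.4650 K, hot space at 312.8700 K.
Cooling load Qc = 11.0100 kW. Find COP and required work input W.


COP = 259.4650 / 53.4050 = 4.8584
W = 11.0100 / 4.8584 = 2.2662 kW

COP = 4.8584, W = 2.2662 kW


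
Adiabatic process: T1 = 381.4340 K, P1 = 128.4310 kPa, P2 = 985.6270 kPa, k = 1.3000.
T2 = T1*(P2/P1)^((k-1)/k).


(k-1)/k = 0.2308
(P2/P1)^exp = 1.6004
T2 = 381.4340 * 1.6004 = 610.4640 K

610.4640 K


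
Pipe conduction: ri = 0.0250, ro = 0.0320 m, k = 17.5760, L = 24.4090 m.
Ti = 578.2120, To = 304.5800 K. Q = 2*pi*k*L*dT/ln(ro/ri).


dT = 273.6320 K
ln(ro/ri) = 0.2469
Q = 2*pi*17.5760*24.4090*273.6320 / 0.2469 = 2987899.0669 W

2987899.0669 W


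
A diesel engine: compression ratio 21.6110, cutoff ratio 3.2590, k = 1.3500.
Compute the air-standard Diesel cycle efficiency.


r^(k-1) = 2.9318
rc^k = 4.9279
eta = 0.5607 = 56.0684%

56.0684%


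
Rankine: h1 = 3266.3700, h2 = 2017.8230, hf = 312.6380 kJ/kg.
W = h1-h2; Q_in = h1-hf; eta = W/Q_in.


W = 1248.5470 kJ/kg
Q_in = 2953.7320 kJ/kg
eta = 0.4227 = 42.2702%

eta = 42.2702%


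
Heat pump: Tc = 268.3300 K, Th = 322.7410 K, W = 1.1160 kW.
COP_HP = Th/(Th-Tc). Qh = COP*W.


COP = 322.7410 / 54.4110 = 5.9315
Qh = 5.9315 * 1.1160 = 6.6196 kW

COP = 5.9315, Qh = 6.6196 kW


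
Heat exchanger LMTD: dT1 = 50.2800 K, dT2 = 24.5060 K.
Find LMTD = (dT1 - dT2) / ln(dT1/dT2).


dT1/dT2 = 2.0517
ln(dT1/dT2) = 0.7187
LMTD = 25.7740 / 0.7187 = 35.8625 K

35.8625 K


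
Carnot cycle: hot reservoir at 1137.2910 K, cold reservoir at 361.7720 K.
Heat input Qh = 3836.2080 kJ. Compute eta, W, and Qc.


eta = 1 - 361.7720/1137.2910 = 0.6819
W = 0.6819 * 3836.2080 = 2615.9111 kJ
Qc = 3836.2080 - 2615.9111 = 1220.2969 kJ

eta = 68.1900%, W = 2615.9111 kJ, Qc = 1220.2969 kJ


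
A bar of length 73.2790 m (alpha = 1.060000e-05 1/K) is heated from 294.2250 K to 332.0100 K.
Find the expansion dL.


dT = 37.7850 K
dL = 1.060000e-05 * 73.2790 * 37.7850 = 0.029350 m
L_final = 73.308350 m

dL = 0.029350 m


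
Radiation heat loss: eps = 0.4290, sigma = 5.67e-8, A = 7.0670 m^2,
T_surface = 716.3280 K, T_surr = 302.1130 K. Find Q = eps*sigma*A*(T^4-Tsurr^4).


T^4 = 2.6330e+11
Tsurr^4 = 8.3306e+09
Q = 0.4290 * 5.67e-8 * 7.0670 * 2.5497e+11 = 43828.8632 W

43828.8632 W


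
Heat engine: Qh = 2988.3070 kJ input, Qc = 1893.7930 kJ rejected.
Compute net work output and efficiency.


W = 2988.3070 - 1893.7930 = 1094.5140 kJ
eta = 1094.5140 / 2988.3070 = 0.3663 = 36.6266%

W = 1094.5140 kJ, eta = 36.6266%


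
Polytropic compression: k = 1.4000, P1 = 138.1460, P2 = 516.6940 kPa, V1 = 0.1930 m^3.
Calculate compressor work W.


(k-1)/k = 0.2857
(P2/P1)^exp = 1.4578
W = 3.5000 * 138.1460 * 0.1930 * (1.4578 - 1) = 42.7165 kJ

42.7165 kJ


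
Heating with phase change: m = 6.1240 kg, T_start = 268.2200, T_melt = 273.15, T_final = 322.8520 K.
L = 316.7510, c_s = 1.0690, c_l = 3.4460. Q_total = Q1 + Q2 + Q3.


Q1 (sensible, solid) = 6.1240 * 1.0690 * 4.9300 = 32.2745 kJ
Q2 (latent) = 6.1240 * 316.7510 = 1939.7831 kJ
Q3 (sensible, liquid) = 6.1240 * 3.4460 * 49.7020 = 1048.8764 kJ
Q_total = 3020.9341 kJ

3020.9341 kJ


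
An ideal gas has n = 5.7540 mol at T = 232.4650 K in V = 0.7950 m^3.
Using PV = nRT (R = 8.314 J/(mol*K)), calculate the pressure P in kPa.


P = nRT/V = 5.7540 * 8.314 * 232.4650 / 0.7950
= 11120.8364 / 0.7950 = 13988.4735 Pa = 13.9885 kPa

13.9885 kPa


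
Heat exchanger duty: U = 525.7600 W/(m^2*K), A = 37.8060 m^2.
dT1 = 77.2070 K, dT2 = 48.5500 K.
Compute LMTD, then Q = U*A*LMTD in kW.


LMTD = 61.7746 K
Q = 525.7600 * 37.8060 * 61.7746 = 1227887.0853 W = 1227.8871 kW

1227.8871 kW


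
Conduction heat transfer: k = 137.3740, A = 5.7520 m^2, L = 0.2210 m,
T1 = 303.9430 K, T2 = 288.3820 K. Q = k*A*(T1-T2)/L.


dT = 15.5610 K
Q = 137.3740 * 5.7520 * 15.5610 / 0.2210 = 55637.6336 W

55637.6336 W


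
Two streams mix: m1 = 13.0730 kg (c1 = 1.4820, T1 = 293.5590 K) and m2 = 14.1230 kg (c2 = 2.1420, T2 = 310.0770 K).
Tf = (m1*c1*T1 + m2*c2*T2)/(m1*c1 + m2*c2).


num = 15067.7505
den = 49.6257
Tf = 303.6283 K

303.6283 K


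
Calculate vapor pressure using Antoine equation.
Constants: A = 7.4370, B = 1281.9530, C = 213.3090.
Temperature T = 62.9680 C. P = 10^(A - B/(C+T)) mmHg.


C+T = 276.2770
B/(C+T) = 4.6401
log10(P) = 7.4370 - 4.6401 = 2.7969
P = 10^2.7969 = 626.4691 mmHg

626.4691 mmHg


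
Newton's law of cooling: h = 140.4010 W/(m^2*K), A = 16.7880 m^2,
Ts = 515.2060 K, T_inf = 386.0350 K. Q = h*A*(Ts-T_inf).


dT = 129.1710 K
Q = 140.4010 * 16.7880 * 129.1710 = 304462.7623 W

304462.7623 W


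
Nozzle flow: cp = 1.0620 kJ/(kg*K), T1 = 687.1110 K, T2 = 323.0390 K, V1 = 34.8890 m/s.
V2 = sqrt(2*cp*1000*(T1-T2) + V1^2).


dT = 364.0720 K
2*cp*1000*dT = 773288.9280
V1^2 = 1217.2423
V2 = sqrt(774506.1703) = 880.0603 m/s

880.0603 m/s


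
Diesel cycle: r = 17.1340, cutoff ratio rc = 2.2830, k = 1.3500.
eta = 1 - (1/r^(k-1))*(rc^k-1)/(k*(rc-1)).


r^(k-1) = 2.7030
rc^k = 3.0478
eta = 0.5626 = 56.2607%

56.2607%


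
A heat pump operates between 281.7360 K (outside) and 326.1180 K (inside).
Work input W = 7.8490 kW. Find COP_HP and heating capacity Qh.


COP = 326.1180 / 44.3820 = 7.3480
Qh = 7.3480 * 7.8490 = 57.6743 kW

COP = 7.3480, Qh = 57.6743 kW


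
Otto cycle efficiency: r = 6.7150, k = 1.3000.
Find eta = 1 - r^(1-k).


r^(k-1) = 1.7706
eta = 1 - 1/1.7706 = 0.4352 = 43.5211%

43.5211%


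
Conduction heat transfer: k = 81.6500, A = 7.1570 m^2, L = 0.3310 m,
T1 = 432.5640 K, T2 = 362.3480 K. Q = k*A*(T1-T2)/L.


dT = 70.2160 K
Q = 81.6500 * 7.1570 * 70.2160 / 0.3310 = 123963.9191 W

123963.9191 W


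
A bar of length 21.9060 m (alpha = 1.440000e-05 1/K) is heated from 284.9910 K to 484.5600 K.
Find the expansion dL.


dT = 199.5690 K
dL = 1.440000e-05 * 21.9060 * 199.5690 = 0.062953 m
L_final = 21.968953 m

dL = 0.062953 m


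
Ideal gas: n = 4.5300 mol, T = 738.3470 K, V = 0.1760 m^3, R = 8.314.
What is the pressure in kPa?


P = nRT/V = 4.5300 * 8.314 * 738.3470 / 0.1760
= 27807.9348 / 0.1760 = 157999.6297 Pa = 157.9996 kPa

157.9996 kPa


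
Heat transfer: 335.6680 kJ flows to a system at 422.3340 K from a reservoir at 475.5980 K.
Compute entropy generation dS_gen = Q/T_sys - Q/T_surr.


dS_sys = 335.6680/422.3340 = 0.7948 kJ/K
dS_surr = -335.6680/475.5980 = -0.7058 kJ/K
dS_gen = 0.7948 - 0.7058 = 0.0890 kJ/K (irreversible)

dS_gen = 0.0890 kJ/K, irreversible


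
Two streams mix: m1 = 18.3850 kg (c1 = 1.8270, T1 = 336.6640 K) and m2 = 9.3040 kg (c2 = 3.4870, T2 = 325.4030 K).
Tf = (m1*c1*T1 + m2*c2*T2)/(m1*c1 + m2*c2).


num = 21865.4052
den = 66.0324
Tf = 331.1312 K

331.1312 K


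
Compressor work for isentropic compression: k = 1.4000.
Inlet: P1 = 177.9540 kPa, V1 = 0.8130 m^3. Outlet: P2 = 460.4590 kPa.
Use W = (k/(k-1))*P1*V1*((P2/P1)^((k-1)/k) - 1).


(k-1)/k = 0.2857
(P2/P1)^exp = 1.3121
W = 3.5000 * 177.9540 * 0.8130 * (1.3121 - 1) = 158.0370 kJ

158.0370 kJ


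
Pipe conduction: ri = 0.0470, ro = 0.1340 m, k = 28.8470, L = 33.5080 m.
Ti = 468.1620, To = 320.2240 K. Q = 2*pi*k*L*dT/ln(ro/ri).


dT = 147.9380 K
ln(ro/ri) = 1.0477
Q = 2*pi*28.8470*33.5080*147.9380 / 1.0477 = 857580.8269 W

857580.8269 W


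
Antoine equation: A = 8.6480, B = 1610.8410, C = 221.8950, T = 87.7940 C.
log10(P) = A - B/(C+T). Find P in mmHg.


C+T = 309.6890
B/(C+T) = 5.2015
log10(P) = 8.6480 - 5.2015 = 3.4465
P = 10^3.4465 = 2795.8924 mmHg

2795.8924 mmHg


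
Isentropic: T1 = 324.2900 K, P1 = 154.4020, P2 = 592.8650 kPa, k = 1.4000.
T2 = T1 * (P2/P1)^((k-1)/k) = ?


(k-1)/k = 0.2857
(P2/P1)^exp = 1.4687
T2 = 324.2900 * 1.4687 = 476.2963 K

476.2963 K


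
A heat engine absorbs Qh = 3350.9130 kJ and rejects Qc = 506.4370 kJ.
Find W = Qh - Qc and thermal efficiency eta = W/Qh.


W = 3350.9130 - 506.4370 = 2844.4760 kJ
eta = 2844.4760 / 3350.9130 = 0.8489 = 84.8866%

W = 2844.4760 kJ, eta = 84.8866%


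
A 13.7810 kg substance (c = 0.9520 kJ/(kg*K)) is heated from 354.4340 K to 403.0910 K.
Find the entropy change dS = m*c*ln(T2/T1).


T2/T1 = 1.1373
ln(T2/T1) = 0.1286
dS = 13.7810 * 0.9520 * 0.1286 = 1.6877 kJ/K

1.6877 kJ/K


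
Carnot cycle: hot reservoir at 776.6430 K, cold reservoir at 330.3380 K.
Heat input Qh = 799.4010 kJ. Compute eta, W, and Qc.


eta = 1 - 330.3380/776.6430 = 0.5747
W = 0.5747 * 799.4010 = 459.3831 kJ
Qc = 799.4010 - 459.3831 = 340.0179 kJ

eta = 57.4659%, W = 459.3831 kJ, Qc = 340.0179 kJ


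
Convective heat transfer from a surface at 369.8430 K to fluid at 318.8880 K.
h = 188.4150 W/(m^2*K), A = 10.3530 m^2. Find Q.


dT = 50.9550 K
Q = 188.4150 * 10.3530 * 50.9550 = 99395.9055 W

99395.9055 W


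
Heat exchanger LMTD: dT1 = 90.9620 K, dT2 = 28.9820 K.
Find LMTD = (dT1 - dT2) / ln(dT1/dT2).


dT1/dT2 = 3.1386
ln(dT1/dT2) = 1.1438
LMTD = 61.9800 / 1.1438 = 54.1894 K

54.1894 K


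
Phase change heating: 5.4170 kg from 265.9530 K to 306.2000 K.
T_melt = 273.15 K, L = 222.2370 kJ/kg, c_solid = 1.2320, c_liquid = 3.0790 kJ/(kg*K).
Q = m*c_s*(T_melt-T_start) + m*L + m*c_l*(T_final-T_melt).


Q1 (sensible, solid) = 5.4170 * 1.2320 * 7.1970 = 48.0309 kJ
Q2 (latent) = 5.4170 * 222.2370 = 1203.8578 kJ
Q3 (sensible, liquid) = 5.4170 * 3.0790 * 33.0500 = 551.2391 kJ
Q_total = 1803.1278 kJ

1803.1278 kJ


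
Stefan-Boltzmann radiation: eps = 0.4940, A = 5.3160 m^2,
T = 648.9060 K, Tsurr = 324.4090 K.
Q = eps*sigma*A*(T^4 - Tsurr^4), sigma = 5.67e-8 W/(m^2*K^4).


T^4 = 1.7731e+11
Tsurr^4 = 1.1076e+10
Q = 0.4940 * 5.67e-8 * 5.3160 * 1.6623e+11 = 24751.9328 W

24751.9328 W


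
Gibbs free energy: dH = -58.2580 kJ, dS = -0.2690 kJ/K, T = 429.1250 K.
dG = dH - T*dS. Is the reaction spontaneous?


T*dS = 429.1250 * -0.2690 = -115.4346 kJ
dG = -58.2580 + 115.4346 = 57.1766 kJ (non-spontaneous)

dG = 57.1766 kJ, non-spontaneous


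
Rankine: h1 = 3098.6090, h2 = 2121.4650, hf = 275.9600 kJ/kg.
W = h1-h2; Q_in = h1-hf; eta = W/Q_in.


W = 977.1440 kJ/kg
Q_in = 2822.6490 kJ/kg
eta = 0.3462 = 34.6180%

eta = 34.6180%


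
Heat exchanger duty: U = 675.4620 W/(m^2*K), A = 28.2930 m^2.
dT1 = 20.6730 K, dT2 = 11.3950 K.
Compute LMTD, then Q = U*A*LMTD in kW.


LMTD = 15.5762 K
Q = 675.4620 * 28.2930 * 15.5762 = 297673.6171 W = 297.6736 kW

297.6736 kW


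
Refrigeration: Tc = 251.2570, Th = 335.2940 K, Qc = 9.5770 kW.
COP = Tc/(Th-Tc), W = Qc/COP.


COP = 251.2570 / 84.0370 = 2.9898
W = 9.5770 / 2.9898 = 3.2032 kW

COP = 2.9898, W = 3.2032 kW


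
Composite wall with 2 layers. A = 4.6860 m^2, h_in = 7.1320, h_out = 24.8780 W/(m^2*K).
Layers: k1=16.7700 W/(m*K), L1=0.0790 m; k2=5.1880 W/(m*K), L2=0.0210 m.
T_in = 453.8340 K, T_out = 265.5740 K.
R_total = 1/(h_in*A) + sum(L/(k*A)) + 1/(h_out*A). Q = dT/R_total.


R_conv_in = 1/(7.1320*4.6860) = 0.0299
R_1 = 0.0790/(16.7700*4.6860) = 0.0010
R_2 = 0.0210/(5.1880*4.6860) = 0.0009
R_conv_out = 1/(24.8780*4.6860) = 0.0086
R_total = 0.0404 K/W
Q = 188.2600 / 0.0404 = 4663.5104 W

R_total = 0.0404 K/W, Q = 4663.5104 W


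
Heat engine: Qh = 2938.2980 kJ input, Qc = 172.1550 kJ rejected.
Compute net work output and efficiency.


W = 2938.2980 - 172.1550 = 2766.1430 kJ
eta = 2766.1430 / 2938.2980 = 0.9414 = 94.1410%

W = 2766.1430 kJ, eta = 94.1410%


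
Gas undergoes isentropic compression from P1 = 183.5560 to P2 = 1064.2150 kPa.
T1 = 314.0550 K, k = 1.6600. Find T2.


(k-1)/k = 0.3976
(P2/P1)^exp = 2.0112
T2 = 314.0550 * 2.0112 = 631.6418 K

631.6418 K


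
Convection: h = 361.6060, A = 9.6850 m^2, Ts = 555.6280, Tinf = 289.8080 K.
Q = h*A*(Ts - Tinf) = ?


dT = 265.8200 K
Q = 361.6060 * 9.6850 * 265.8200 = 930942.6055 W

930942.6055 W


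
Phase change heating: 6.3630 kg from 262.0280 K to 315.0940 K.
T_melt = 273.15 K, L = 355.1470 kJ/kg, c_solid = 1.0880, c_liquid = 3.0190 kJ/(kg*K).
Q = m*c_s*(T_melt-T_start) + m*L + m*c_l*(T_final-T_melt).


Q1 (sensible, solid) = 6.3630 * 1.0880 * 11.1220 = 76.9970 kJ
Q2 (latent) = 6.3630 * 355.1470 = 2259.8004 kJ
Q3 (sensible, liquid) = 6.3630 * 3.0190 * 41.9440 = 805.7399 kJ
Q_total = 3142.5373 kJ

3142.5373 kJ


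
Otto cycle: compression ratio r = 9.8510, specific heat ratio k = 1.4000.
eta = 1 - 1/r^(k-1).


r^(k-1) = 2.4968
eta = 1 - 1/2.4968 = 0.5995 = 59.9495%

59.9495%


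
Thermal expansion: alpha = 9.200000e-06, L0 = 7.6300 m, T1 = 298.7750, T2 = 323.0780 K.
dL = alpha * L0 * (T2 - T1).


dT = 24.3030 K
dL = 9.200000e-06 * 7.6300 * 24.3030 = 0.001706 m
L_final = 7.631706 m

dL = 0.001706 m


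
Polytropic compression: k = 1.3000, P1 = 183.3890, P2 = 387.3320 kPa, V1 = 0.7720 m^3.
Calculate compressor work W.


(k-1)/k = 0.2308
(P2/P1)^exp = 1.1883
W = 4.3333 * 183.3890 * 0.7720 * (1.1883 - 1) = 115.5333 kJ

115.5333 kJ


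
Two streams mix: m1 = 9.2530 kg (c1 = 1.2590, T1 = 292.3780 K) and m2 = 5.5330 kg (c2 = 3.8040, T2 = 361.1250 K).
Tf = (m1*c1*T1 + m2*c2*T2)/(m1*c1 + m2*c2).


num = 11006.8554
den = 32.6971
Tf = 336.6314 K

336.6314 K


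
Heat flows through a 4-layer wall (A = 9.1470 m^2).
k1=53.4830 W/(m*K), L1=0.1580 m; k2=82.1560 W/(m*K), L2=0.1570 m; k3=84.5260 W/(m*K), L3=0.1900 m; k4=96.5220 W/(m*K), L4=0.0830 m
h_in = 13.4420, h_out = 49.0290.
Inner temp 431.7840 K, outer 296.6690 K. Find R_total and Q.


R_conv_in = 1/(13.4420*9.1470) = 0.0081
R_1 = 0.1580/(53.4830*9.1470) = 0.0003
R_2 = 0.1570/(82.1560*9.1470) = 0.0002
R_3 = 0.1900/(84.5260*9.1470) = 0.0002
R_4 = 0.0830/(96.5220*9.1470) = 9.4010e-05
R_conv_out = 1/(49.0290*9.1470) = 0.0022
R_total = 0.0112 K/W
Q = 135.1150 / 0.0112 = 12026.7039 W

R_total = 0.0112 K/W, Q = 12026.7039 W


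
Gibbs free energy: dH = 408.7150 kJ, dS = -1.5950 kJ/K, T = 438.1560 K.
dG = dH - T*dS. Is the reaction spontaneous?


T*dS = 438.1560 * -1.5950 = -698.8588 kJ
dG = 408.7150 + 698.8588 = 1107.5738 kJ (non-spontaneous)

dG = 1107.5738 kJ, non-spontaneous


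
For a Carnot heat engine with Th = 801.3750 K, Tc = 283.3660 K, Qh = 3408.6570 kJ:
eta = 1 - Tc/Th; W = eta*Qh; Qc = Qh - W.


eta = 1 - 283.3660/801.3750 = 0.6464
W = 0.6464 * 3408.6570 = 2203.3567 kJ
Qc = 3408.6570 - 2203.3567 = 1205.3003 kJ

eta = 64.6400%, W = 2203.3567 kJ, Qc = 1205.3003 kJ


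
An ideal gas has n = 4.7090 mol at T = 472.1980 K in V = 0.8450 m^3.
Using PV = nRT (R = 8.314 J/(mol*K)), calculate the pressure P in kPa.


P = nRT/V = 4.7090 * 8.314 * 472.1980 / 0.8450
= 18486.8473 / 0.8450 = 21877.9258 Pa = 21.8779 kPa

21.8779 kPa


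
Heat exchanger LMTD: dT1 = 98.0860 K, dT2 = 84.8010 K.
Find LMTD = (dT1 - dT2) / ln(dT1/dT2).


dT1/dT2 = 1.1567
ln(dT1/dT2) = 0.1455
LMTD = 13.2850 / 0.1455 = 91.2824 K

91.2824 K


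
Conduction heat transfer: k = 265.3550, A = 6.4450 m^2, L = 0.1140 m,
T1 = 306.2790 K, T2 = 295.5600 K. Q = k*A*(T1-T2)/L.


dT = 10.7190 K
Q = 265.3550 * 6.4450 * 10.7190 / 0.1140 = 160805.0253 W

160805.0253 W


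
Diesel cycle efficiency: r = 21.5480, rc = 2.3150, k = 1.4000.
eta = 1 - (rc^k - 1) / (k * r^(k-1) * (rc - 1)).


r^(k-1) = 3.4148
rc^k = 3.2387
eta = 0.6439 = 64.3893%

64.3893%


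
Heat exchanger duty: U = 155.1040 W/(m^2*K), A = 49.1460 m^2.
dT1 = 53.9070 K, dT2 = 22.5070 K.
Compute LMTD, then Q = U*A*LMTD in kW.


LMTD = 35.9501 K
Q = 155.1040 * 49.1460 * 35.9501 = 274037.9720 W = 274.0380 kW

274.0380 kW


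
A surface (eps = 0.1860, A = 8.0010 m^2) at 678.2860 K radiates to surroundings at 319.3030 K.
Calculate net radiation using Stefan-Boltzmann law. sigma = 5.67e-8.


T^4 = 2.1167e+11
Tsurr^4 = 1.0395e+10
Q = 0.1860 * 5.67e-8 * 8.0010 * 2.0127e+11 = 16983.3144 W

16983.3144 W


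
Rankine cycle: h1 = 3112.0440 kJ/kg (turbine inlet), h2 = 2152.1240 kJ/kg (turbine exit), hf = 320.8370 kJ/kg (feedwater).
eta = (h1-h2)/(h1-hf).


W = 959.9200 kJ/kg
Q_in = 2791.2070 kJ/kg
eta = 0.3439 = 34.3909%

eta = 34.3909%


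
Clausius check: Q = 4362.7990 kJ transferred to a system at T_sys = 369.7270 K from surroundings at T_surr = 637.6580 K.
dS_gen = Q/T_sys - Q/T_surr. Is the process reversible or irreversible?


dS_sys = 4362.7990/369.7270 = 11.8001 kJ/K
dS_surr = -4362.7990/637.6580 = -6.8419 kJ/K
dS_gen = 11.8001 - 6.8419 = 4.9581 kJ/K (irreversible)

dS_gen = 4.9581 kJ/K, irreversible


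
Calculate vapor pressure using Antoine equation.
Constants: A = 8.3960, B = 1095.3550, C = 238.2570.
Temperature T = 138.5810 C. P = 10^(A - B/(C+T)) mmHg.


C+T = 376.8380
B/(C+T) = 2.9067
log10(P) = 8.3960 - 2.9067 = 5.4893
P = 10^5.4893 = 308531.8752 mmHg

308531.8752 mmHg


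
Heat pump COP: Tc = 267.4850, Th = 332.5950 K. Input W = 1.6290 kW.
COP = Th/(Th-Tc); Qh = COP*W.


COP = 332.5950 / 65.1100 = 5.1082
Qh = 5.1082 * 1.6290 = 8.3213 kW

COP = 5.1082, Qh = 8.3213 kW


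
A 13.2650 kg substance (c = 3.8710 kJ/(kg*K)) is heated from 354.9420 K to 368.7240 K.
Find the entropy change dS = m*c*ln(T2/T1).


T2/T1 = 1.0388
ln(T2/T1) = 0.0381
dS = 13.2650 * 3.8710 * 0.0381 = 1.9561 kJ/K

1.9561 kJ/K


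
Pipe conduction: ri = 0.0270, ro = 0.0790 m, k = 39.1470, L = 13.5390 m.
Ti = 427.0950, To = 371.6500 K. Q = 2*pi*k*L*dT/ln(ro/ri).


dT = 55.4450 K
ln(ro/ri) = 1.0736
Q = 2*pi*39.1470*13.5390*55.4450 / 1.0736 = 171980.9657 W

171980.9657 W


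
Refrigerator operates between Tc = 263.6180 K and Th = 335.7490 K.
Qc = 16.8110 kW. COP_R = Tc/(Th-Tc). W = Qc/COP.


COP = 263.6180 / 72.1310 = 3.6547
W = 16.8110 / 3.6547 = 4.5998 kW

COP = 3.6547, W = 4.5998 kW


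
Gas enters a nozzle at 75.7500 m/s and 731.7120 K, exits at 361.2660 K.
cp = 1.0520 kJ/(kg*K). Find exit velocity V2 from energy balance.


dT = 370.4460 K
2*cp*1000*dT = 779418.3840
V1^2 = 5738.0625
V2 = sqrt(785156.4465) = 886.0905 m/s

886.0905 m/s


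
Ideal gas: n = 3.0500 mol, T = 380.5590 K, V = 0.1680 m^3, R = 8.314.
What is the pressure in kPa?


P = nRT/V = 3.0500 * 8.314 * 380.5590 / 0.1680
= 9650.1010 / 0.1680 = 57441.0771 Pa = 57.4411 kPa

57.4411 kPa


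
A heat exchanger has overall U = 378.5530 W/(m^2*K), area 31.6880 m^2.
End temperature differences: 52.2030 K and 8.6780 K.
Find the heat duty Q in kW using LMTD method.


LMTD = 24.2567 K
Q = 378.5530 * 31.6880 * 24.2567 = 290973.4840 W = 290.9735 kW

290.9735 kW


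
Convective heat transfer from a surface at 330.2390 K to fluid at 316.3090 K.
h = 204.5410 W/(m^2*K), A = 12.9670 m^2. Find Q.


dT = 13.9300 K
Q = 204.5410 * 12.9670 * 13.9300 = 36946.3042 W

36946.3042 W


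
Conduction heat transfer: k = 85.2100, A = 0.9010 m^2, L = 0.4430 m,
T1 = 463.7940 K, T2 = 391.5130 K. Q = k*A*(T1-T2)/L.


dT = 72.2810 K
Q = 85.2100 * 0.9010 * 72.2810 / 0.4430 = 12526.6742 W

12526.6742 W


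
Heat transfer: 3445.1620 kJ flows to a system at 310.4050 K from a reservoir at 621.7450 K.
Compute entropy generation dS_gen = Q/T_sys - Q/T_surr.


dS_sys = 3445.1620/310.4050 = 11.0989 kJ/K
dS_surr = -3445.1620/621.7450 = -5.5411 kJ/K
dS_gen = 11.0989 - 5.5411 = 5.5578 kJ/K (irreversible)

dS_gen = 5.5578 kJ/K, irreversible


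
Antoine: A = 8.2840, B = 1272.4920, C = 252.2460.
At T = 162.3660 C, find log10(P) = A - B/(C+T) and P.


C+T = 414.6120
B/(C+T) = 3.0691
log10(P) = 8.2840 - 3.0691 = 5.2149
P = 10^5.2149 = 164015.4572 mmHg

164015.4572 mmHg


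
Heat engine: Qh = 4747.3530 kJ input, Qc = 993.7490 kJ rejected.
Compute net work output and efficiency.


W = 4747.3530 - 993.7490 = 3753.6040 kJ
eta = 3753.6040 / 4747.3530 = 0.7907 = 79.0673%

W = 3753.6040 kJ, eta = 79.0673%


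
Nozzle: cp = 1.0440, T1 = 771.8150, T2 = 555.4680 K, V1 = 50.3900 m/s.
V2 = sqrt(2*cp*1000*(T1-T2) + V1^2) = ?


dT = 216.3470 K
2*cp*1000*dT = 451732.5360
V1^2 = 2539.1521
V2 = sqrt(454271.6881) = 673.9968 m/s

673.9968 m/s


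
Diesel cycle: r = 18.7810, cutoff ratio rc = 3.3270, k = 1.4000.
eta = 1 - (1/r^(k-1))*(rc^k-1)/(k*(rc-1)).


r^(k-1) = 3.2321
rc^k = 5.3811
eta = 0.5839 = 58.3922%

58.3922%


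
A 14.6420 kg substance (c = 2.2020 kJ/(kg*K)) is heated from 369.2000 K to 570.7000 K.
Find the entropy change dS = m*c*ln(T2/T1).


T2/T1 = 1.5458
ln(T2/T1) = 0.4355
dS = 14.6420 * 2.2020 * 0.4355 = 14.0421 kJ/K

14.0421 kJ/K


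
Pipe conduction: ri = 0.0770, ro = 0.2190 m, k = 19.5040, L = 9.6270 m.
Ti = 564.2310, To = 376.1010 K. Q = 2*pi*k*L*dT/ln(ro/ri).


dT = 188.1300 K
ln(ro/ri) = 1.0453
Q = 2*pi*19.5040*9.6270*188.1300 / 1.0453 = 212336.9779 W

212336.9779 W


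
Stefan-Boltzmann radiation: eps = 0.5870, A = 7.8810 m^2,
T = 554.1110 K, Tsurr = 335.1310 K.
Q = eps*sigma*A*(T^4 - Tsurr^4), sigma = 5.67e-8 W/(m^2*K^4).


T^4 = 9.4273e+10
Tsurr^4 = 1.2614e+10
Q = 0.5870 * 5.67e-8 * 7.8810 * 8.1659e+10 = 21419.3064 W

21419.3064 W


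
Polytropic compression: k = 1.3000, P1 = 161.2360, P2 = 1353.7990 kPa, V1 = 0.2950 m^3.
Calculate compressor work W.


(k-1)/k = 0.2308
(P2/P1)^exp = 1.6340
W = 4.3333 * 161.2360 * 0.2950 * (1.6340 - 1) = 130.6759 kJ

130.6759 kJ


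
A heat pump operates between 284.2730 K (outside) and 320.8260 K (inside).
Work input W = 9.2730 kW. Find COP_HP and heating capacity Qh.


COP = 320.8260 / 36.5530 = 8.7770
Qh = 8.7770 * 9.2730 = 81.3892 kW

COP = 8.7770, Qh = 81.3892 kW


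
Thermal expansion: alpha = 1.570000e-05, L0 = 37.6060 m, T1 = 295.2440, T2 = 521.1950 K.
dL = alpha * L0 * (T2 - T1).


dT = 225.9510 K
dL = 1.570000e-05 * 37.6060 * 225.9510 = 0.133405 m
L_final = 37.739405 m

dL = 0.133405 m


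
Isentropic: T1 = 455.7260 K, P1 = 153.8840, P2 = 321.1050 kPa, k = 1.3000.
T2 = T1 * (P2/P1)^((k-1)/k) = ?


(k-1)/k = 0.2308
(P2/P1)^exp = 1.1850
T2 = 455.7260 * 1.1850 = 540.0374 K

540.0374 K


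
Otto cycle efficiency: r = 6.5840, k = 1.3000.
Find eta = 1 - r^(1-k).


r^(k-1) = 1.7601
eta = 1 - 1/1.7601 = 0.4319 = 43.1863%

43.1863%


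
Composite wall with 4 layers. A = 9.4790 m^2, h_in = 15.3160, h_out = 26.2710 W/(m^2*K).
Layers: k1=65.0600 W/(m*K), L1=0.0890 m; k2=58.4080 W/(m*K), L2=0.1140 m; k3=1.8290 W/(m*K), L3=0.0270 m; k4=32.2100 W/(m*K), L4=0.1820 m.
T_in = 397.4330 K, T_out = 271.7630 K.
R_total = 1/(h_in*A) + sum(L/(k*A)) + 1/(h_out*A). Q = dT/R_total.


R_conv_in = 1/(15.3160*9.4790) = 0.0069
R_1 = 0.0890/(65.0600*9.4790) = 0.0001
R_2 = 0.1140/(58.4080*9.4790) = 0.0002
R_3 = 0.0270/(1.8290*9.4790) = 0.0016
R_4 = 0.1820/(32.2100*9.4790) = 0.0006
R_conv_out = 1/(26.2710*9.4790) = 0.0040
R_total = 0.0134 K/W
Q = 125.6700 / 0.0134 = 9373.2129 W

R_total = 0.0134 K/W, Q = 9373.2129 W


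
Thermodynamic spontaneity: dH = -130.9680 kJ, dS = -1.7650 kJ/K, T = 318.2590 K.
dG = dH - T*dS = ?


T*dS = 318.2590 * -1.7650 = -561.7271 kJ
dG = -130.9680 + 561.7271 = 430.7591 kJ (non-spontaneous)

dG = 430.7591 kJ, non-spontaneous


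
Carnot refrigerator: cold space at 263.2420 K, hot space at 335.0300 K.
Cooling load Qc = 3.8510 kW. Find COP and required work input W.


COP = 263.2420 / 71.7880 = 3.6669
W = 3.8510 / 3.6669 = 1.0502 kW

COP = 3.6669, W = 1.0502 kW


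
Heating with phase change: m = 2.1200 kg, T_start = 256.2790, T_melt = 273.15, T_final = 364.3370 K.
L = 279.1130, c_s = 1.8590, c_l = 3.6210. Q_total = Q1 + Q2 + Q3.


Q1 (sensible, solid) = 2.1200 * 1.8590 * 16.8710 = 66.4900 kJ
Q2 (latent) = 2.1200 * 279.1130 = 591.7196 kJ
Q3 (sensible, liquid) = 2.1200 * 3.6210 * 91.1870 = 699.9988 kJ
Q_total = 1358.2083 kJ

1358.2083 kJ


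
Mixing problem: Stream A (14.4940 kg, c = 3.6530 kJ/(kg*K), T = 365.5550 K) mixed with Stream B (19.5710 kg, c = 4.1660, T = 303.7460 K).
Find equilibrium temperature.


num = 44120.1454
den = 134.4794
Tf = 328.0811 K

328.0811 K


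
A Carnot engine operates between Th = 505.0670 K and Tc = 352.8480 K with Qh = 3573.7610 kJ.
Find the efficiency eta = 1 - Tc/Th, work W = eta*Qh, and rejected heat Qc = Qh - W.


eta = 1 - 352.8480/505.0670 = 0.3014
W = 0.3014 * 3573.7610 = 1077.0736 kJ
Qc = 3573.7610 - 1077.0736 = 2496.6874 kJ

eta = 30.1384%, W = 1077.0736 kJ, Qc = 2496.6874 kJ


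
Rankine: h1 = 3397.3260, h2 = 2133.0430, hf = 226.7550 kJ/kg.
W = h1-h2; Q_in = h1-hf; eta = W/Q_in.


W = 1264.2830 kJ/kg
Q_in = 3170.5710 kJ/kg
eta = 0.3988 = 39.8756%

eta = 39.8756%


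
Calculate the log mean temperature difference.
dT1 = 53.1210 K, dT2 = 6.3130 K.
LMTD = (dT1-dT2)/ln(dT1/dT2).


dT1/dT2 = 8.4145
ln(dT1/dT2) = 2.1300
LMTD = 46.8080 / 2.1300 = 21.9760 K

21.9760 K


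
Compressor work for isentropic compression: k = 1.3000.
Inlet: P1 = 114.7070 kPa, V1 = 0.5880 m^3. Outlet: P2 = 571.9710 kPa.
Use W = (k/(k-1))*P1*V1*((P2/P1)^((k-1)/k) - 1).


(k-1)/k = 0.2308
(P2/P1)^exp = 1.4489
W = 4.3333 * 114.7070 * 0.5880 * (1.4489 - 1) = 131.1905 kJ

131.1905 kJ


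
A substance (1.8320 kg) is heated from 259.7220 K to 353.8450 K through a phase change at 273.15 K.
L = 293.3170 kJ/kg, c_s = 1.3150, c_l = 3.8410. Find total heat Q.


Q1 (sensible, solid) = 1.8320 * 1.3150 * 13.4280 = 32.3491 kJ
Q2 (latent) = 1.8320 * 293.3170 = 537.3567 kJ
Q3 (sensible, liquid) = 1.8320 * 3.8410 * 80.6950 = 567.8275 kJ
Q_total = 1137.5333 kJ

1137.5333 kJ


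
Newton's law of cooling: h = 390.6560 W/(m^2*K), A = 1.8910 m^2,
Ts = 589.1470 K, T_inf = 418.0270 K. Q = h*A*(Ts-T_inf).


dT = 171.1200 K
Q = 390.6560 * 1.8910 * 171.1200 = 126411.5625 W

126411.5625 W


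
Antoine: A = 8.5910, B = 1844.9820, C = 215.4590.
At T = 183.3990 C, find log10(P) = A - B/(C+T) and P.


C+T = 398.8580
B/(C+T) = 4.6257
log10(P) = 8.5910 - 4.6257 = 3.9653
P = 10^3.9653 = 9232.9129 mmHg

9232.9129 mmHg


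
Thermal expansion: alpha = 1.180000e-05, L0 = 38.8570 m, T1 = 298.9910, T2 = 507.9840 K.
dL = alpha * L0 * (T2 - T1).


dT = 208.9930 K
dL = 1.180000e-05 * 38.8570 * 208.9930 = 0.095826 m
L_final = 38.952826 m

dL = 0.095826 m


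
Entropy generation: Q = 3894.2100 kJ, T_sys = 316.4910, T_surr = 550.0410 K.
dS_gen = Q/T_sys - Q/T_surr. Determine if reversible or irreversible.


dS_sys = 3894.2100/316.4910 = 12.3043 kJ/K
dS_surr = -3894.2100/550.0410 = -7.0799 kJ/K
dS_gen = 12.3043 - 7.0799 = 5.2245 kJ/K (irreversible)

dS_gen = 5.2245 kJ/K, irreversible


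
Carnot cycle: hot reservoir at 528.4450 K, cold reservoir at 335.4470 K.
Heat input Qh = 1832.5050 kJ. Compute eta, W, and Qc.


eta = 1 - 335.4470/528.4450 = 0.3652
W = 0.3652 * 1832.5050 = 669.2651 kJ
Qc = 1832.5050 - 669.2651 = 1163.2399 kJ

eta = 36.5219%, W = 669.2651 kJ, Qc = 1163.2399 kJ


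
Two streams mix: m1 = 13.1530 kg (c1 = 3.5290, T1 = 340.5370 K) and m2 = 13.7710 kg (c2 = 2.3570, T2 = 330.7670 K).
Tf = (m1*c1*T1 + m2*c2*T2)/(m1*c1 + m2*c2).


num = 26542.8015
den = 78.8752
Tf = 336.5165 K

336.5165 K


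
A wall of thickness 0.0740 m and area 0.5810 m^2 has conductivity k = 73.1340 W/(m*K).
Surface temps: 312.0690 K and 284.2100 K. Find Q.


dT = 27.8590 K
Q = 73.1340 * 0.5810 * 27.8590 / 0.0740 = 15996.6581 W

15996.6581 W


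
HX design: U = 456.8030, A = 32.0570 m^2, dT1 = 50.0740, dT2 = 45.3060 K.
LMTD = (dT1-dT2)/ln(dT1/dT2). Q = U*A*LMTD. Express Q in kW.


LMTD = 47.6502 K
Q = 456.8030 * 32.0570 * 47.6502 = 697777.5530 W = 697.7776 kW

697.7776 kW


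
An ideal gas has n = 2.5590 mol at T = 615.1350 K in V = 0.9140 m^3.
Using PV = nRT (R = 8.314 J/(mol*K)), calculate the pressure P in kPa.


P = nRT/V = 2.5590 * 8.314 * 615.1350 / 0.9140
= 13087.3207 / 0.9140 = 14318.7316 Pa = 14.3187 kPa

14.3187 kPa


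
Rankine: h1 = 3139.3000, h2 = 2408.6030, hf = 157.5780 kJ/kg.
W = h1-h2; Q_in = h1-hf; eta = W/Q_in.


W = 730.6970 kJ/kg
Q_in = 2981.7220 kJ/kg
eta = 0.2451 = 24.5059%

eta = 24.5059%


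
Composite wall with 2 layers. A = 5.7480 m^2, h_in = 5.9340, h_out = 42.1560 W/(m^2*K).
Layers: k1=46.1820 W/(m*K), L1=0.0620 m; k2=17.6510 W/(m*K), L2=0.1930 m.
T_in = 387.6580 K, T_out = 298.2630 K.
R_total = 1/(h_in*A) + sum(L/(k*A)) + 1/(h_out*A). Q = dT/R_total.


R_conv_in = 1/(5.9340*5.7480) = 0.0293
R_1 = 0.0620/(46.1820*5.7480) = 0.0002
R_2 = 0.1930/(17.6510*5.7480) = 0.0019
R_conv_out = 1/(42.1560*5.7480) = 0.0041
R_total = 0.0356 K/W
Q = 89.3950 / 0.0356 = 2512.4492 W

R_total = 0.0356 K/W, Q = 2512.4492 W


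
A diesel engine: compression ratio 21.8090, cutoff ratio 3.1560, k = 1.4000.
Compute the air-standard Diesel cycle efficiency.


r^(k-1) = 3.4313
rc^k = 4.9979
eta = 0.6140 = 61.3983%

61.3983%


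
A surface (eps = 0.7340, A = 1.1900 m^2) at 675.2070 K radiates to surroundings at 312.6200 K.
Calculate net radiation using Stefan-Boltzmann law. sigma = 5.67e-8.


T^4 = 2.0785e+11
Tsurr^4 = 9.5514e+09
Q = 0.7340 * 5.67e-8 * 1.1900 * 1.9830e+11 = 9820.7201 W

9820.7201 W


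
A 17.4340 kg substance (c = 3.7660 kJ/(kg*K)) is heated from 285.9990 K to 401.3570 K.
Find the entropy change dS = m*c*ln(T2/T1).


T2/T1 = 1.4034
ln(T2/T1) = 0.3389
dS = 17.4340 * 3.7660 * 0.3389 = 22.2485 kJ/K

22.2485 kJ/K


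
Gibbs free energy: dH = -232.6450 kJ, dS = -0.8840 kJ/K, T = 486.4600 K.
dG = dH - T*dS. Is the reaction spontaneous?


T*dS = 486.4600 * -0.8840 = -430.0306 kJ
dG = -232.6450 + 430.0306 = 197.3856 kJ (non-spontaneous)

dG = 197.3856 kJ, non-spontaneous


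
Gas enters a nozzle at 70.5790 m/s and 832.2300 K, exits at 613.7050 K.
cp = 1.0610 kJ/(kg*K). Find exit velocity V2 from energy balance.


dT = 218.5250 K
2*cp*1000*dT = 463710.0500
V1^2 = 4981.3952
V2 = sqrt(468691.4452) = 684.6104 m/s

684.6104 m/s


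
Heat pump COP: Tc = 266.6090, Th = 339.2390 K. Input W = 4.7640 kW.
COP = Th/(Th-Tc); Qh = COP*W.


COP = 339.2390 / 72.6300 = 4.6708
Qh = 4.6708 * 4.7640 = 22.2516 kW

COP = 4.6708, Qh = 22.2516 kW


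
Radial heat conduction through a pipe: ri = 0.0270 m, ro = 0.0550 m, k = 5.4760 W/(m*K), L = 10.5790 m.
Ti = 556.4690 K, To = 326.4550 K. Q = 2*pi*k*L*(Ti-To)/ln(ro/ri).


dT = 230.0140 K
ln(ro/ri) = 0.7115
Q = 2*pi*5.4760*10.5790*230.0140 / 0.7115 = 117671.0254 W

117671.0254 W


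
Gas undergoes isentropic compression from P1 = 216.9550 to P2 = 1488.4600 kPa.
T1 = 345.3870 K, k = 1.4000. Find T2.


(k-1)/k = 0.2857
(P2/P1)^exp = 1.7337
T2 = 345.3870 * 1.7337 = 598.7812 K

598.7812 K


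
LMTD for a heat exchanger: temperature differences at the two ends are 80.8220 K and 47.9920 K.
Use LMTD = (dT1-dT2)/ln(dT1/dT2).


dT1/dT2 = 1.6841
ln(dT1/dT2) = 0.5212
LMTD = 32.8300 / 0.5212 = 62.9875 K

62.9875 K


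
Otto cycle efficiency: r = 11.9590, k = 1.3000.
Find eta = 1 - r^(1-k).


r^(k-1) = 2.1053
eta = 1 - 1/2.1053 = 0.5250 = 52.5002%

52.5002%


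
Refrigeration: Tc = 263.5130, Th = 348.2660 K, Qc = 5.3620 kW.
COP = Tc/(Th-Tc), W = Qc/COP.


COP = 263.5130 / 84.7530 = 3.1092
W = 5.3620 / 3.1092 = 1.7246 kW

COP = 3.1092, W = 1.7246 kW


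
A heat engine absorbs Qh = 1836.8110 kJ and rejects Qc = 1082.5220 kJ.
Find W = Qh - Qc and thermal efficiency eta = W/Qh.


W = 1836.8110 - 1082.5220 = 754.2890 kJ
eta = 754.2890 / 1836.8110 = 0.4107 = 41.0651%

W = 754.2890 kJ, eta = 41.0651%


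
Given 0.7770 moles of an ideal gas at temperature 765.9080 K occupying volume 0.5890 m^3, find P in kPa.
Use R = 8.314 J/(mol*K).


P = nRT/V = 0.7770 * 8.314 * 765.9080 / 0.5890
= 4947.7488 / 0.5890 = 8400.2527 Pa = 8.4003 kPa

8.4003 kPa


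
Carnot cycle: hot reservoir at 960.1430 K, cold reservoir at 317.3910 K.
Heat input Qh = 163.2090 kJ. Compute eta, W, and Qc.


eta = 1 - 317.3910/960.1430 = 0.6694
W = 0.6694 * 163.2090 = 109.2576 kJ
Qc = 163.2090 - 109.2576 = 53.9514 kJ

eta = 66.9434%, W = 109.2576 kJ, Qc = 53.9514 kJ


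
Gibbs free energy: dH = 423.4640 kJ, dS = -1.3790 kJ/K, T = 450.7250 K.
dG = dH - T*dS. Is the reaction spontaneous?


T*dS = 450.7250 * -1.3790 = -621.5498 kJ
dG = 423.4640 + 621.5498 = 1045.0138 kJ (non-spontaneous)

dG = 1045.0138 kJ, non-spontaneous


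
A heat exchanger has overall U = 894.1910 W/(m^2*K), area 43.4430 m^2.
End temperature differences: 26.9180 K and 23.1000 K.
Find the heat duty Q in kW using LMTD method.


LMTD = 24.9604 K
Q = 894.1910 * 43.4430 * 24.9604 = 969618.2862 W = 969.6183 kW

969.6183 kW


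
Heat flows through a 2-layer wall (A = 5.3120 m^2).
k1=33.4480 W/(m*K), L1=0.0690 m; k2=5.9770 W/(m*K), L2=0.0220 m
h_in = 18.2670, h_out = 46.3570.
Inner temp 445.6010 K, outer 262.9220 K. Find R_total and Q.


R_conv_in = 1/(18.2670*5.3120) = 0.0103
R_1 = 0.0690/(33.4480*5.3120) = 0.0004
R_2 = 0.0220/(5.9770*5.3120) = 0.0007
R_conv_out = 1/(46.3570*5.3120) = 0.0041
R_total = 0.0154 K/W
Q = 182.6790 / 0.0154 = 11825.5374 W

R_total = 0.0154 K/W, Q = 11825.5374 W


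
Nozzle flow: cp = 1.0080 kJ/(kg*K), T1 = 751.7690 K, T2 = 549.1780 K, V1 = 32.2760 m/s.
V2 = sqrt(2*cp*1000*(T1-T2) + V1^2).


dT = 202.5910 K
2*cp*1000*dT = 408423.4560
V1^2 = 1041.7402
V2 = sqrt(409465.1962) = 639.8947 m/s

639.8947 m/s


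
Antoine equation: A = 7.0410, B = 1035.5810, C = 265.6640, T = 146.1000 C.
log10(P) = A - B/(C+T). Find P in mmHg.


C+T = 411.7640
B/(C+T) = 2.5150
log10(P) = 7.0410 - 2.5150 = 4.5260
P = 10^4.5260 = 33574.7865 mmHg

33574.7865 mmHg


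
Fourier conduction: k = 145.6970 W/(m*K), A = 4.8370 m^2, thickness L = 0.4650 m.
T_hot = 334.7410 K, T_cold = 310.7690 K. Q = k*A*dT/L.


dT = 23.9720 K
Q = 145.6970 * 4.8370 * 23.9720 / 0.4650 = 36331.0553 W

36331.0553 W


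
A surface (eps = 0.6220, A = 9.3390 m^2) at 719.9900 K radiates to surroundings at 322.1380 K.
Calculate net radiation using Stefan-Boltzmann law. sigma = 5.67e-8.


T^4 = 2.6872e+11
Tsurr^4 = 1.0769e+10
Q = 0.6220 * 5.67e-8 * 9.3390 * 2.5795e+11 = 84960.5787 W

84960.5787 W


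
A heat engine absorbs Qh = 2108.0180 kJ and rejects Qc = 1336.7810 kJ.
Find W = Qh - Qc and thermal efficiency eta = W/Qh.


W = 2108.0180 - 1336.7810 = 771.2370 kJ
eta = 771.2370 / 2108.0180 = 0.3659 = 36.5859%

W = 771.2370 kJ, eta = 36.5859%


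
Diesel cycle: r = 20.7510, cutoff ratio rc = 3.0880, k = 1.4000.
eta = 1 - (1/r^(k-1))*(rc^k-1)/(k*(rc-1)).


r^(k-1) = 3.3637
rc^k = 4.8478
eta = 0.6087 = 60.8670%

60.8670%


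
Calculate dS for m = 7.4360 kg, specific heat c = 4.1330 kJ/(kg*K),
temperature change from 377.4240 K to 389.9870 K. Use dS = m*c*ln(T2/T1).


T2/T1 = 1.0333
ln(T2/T1) = 0.0327
dS = 7.4360 * 4.1330 * 0.0327 = 1.0063 kJ/K

1.0063 kJ/K


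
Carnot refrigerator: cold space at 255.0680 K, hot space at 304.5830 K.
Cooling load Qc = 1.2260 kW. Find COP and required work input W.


COP = 255.0680 / 49.5150 = 5.1513
W = 1.2260 / 5.1513 = 0.2380 kW

COP = 5.1513, W = 0.2380 kW


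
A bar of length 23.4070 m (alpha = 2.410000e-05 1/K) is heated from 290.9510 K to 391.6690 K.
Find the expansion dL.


dT = 100.7180 K
dL = 2.410000e-05 * 23.4070 * 100.7180 = 0.056816 m
L_final = 23.463816 m

dL = 0.056816 m


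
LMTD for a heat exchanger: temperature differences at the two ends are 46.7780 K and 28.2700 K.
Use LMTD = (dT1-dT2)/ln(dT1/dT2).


dT1/dT2 = 1.6547
ln(dT1/dT2) = 0.5036
LMTD = 18.5080 / 0.5036 = 36.7505 K

36.7505 K


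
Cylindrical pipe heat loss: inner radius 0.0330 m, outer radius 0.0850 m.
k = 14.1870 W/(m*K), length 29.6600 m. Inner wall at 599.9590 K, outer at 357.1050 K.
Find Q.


dT = 242.8540 K
ln(ro/ri) = 0.9461
Q = 2*pi*14.1870*29.6600*242.8540 / 0.9461 = 678624.8290 W

678624.8290 W


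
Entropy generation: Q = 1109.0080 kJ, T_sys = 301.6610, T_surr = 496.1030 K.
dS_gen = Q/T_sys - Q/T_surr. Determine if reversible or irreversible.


dS_sys = 1109.0080/301.6610 = 3.6763 kJ/K
dS_surr = -1109.0080/496.1030 = -2.2354 kJ/K
dS_gen = 3.6763 - 2.2354 = 1.4409 kJ/K (irreversible)

dS_gen = 1.4409 kJ/K, irreversible


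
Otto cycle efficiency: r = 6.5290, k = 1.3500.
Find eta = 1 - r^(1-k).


r^(k-1) = 1.9284
eta = 1 - 1/1.9284 = 0.4814 = 48.1434%

48.1434%


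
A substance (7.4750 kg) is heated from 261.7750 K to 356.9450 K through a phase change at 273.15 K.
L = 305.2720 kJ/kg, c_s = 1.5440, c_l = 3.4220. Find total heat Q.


Q1 (sensible, solid) = 7.4750 * 1.5440 * 11.3750 = 131.2834 kJ
Q2 (latent) = 7.4750 * 305.2720 = 2281.9082 kJ
Q3 (sensible, liquid) = 7.4750 * 3.4220 * 83.7950 = 2143.4300 kJ
Q_total = 4556.6216 kJ

4556.6216 kJ


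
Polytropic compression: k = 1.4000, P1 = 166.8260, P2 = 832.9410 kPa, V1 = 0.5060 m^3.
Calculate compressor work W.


(k-1)/k = 0.2857
(P2/P1)^exp = 1.5832
W = 3.5000 * 166.8260 * 0.5060 * (1.5832 - 1) = 172.2982 kJ

172.2982 kJ


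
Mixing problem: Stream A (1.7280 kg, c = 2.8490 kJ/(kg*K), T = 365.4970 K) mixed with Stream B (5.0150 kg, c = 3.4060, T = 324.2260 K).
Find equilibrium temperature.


num = 7337.5015
den = 22.0042
Tf = 333.4597 K

333.4597 K


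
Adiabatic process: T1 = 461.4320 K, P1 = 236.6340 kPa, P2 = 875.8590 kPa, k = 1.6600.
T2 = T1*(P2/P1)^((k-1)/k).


(k-1)/k = 0.3976
(P2/P1)^exp = 1.6826
T2 = 461.4320 * 1.6826 = 776.3919 K

776.3919 K
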